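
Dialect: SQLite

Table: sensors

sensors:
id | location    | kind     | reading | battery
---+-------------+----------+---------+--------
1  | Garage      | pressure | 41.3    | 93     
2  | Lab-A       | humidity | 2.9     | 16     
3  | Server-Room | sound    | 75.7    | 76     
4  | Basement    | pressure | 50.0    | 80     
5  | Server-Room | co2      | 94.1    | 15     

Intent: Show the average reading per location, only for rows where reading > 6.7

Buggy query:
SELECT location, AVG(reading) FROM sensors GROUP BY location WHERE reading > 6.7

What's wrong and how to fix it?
Bug: WHERE cannot follow GROUP BY

Fix: Move the WHERE clause before GROUP BY

Corrected query:
SELECT location, AVG(reading) FROM sensors WHERE reading > 6.7 GROUP BY location

Result:
location    | AVG(reading)
------------+-------------
Basement    | 50          
Garage      | 41.3        
Server-Room | 84.9        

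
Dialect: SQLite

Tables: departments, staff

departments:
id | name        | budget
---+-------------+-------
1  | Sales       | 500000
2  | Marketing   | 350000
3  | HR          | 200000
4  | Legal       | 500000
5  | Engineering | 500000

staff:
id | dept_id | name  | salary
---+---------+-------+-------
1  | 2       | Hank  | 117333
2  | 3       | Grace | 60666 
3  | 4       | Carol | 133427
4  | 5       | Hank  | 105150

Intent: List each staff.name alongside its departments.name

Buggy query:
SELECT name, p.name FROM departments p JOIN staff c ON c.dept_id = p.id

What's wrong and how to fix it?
Bug: 'name' exists in both joined tables, so the database can't tell which one is meant

Fix: Prefix ambiguous columns with the table alias

Corrected query:
SELECT c.name, p.name FROM departments p JOIN staff c ON c.dept_id = p.id

Result:
name  | name       
------+------------
Hank  | Marketing  
Grace | HR         
Carol | Legal      
Hank  | Engineering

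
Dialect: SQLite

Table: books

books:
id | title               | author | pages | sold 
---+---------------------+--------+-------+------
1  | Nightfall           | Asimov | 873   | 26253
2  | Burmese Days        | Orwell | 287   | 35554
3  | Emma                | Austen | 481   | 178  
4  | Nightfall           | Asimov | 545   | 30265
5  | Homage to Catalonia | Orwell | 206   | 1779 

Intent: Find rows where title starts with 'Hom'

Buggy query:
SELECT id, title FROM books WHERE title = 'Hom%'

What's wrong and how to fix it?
Bug: '=' compares the literal string including the % character; pattern matching needs LIKE

Fix: Use LIKE for wildcard pattern matching

Corrected query:
SELECT id, title FROM books WHERE title LIKE 'Hom%'

Result:
id | title              
---+--------------------
5  | Homage to Catalonia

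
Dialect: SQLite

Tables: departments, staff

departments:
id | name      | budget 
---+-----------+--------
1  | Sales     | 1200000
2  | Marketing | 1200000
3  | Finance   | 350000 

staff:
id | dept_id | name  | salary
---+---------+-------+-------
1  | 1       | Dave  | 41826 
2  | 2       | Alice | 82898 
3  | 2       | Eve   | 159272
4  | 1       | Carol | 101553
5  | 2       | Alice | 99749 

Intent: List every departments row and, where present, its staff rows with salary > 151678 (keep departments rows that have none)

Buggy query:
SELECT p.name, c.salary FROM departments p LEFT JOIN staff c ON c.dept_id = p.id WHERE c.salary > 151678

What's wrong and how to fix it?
Bug: A WHERE condition on the right-hand table after LEFT JOIN drops unmatched parents

Fix: Move the right-table condition into the ON clause so unmatched parents are kept

Corrected query:
SELECT p.name, c.salary FROM departments p LEFT JOIN staff c ON c.dept_id = p.id AND c.salary > 151678

Result:
name      | salary
----------+-------
Sales     | NULL  
Marketing | 159272
Finance   | NULL  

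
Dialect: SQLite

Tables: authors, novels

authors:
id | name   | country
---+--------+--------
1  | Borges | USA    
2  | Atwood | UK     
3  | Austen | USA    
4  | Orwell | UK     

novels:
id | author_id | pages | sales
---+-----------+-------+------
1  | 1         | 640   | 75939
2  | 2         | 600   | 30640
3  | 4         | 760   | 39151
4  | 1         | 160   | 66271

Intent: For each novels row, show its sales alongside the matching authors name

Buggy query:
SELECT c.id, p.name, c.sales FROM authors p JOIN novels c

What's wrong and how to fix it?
Bug: Missing join condition: each novels row is matched to all authors rows instead of just its own

Fix: Add ON c.author_id = p.id to the JOIN

Corrected query:
SELECT c.id, p.name, c.sales FROM authors p JOIN novels c ON c.author_id = p.id

Result:
id | name   | sales
---+--------+------
1  | Borges | 75939
2  | Atwood | 30640
3  | Orwell | 39151
4  | Borges | 66271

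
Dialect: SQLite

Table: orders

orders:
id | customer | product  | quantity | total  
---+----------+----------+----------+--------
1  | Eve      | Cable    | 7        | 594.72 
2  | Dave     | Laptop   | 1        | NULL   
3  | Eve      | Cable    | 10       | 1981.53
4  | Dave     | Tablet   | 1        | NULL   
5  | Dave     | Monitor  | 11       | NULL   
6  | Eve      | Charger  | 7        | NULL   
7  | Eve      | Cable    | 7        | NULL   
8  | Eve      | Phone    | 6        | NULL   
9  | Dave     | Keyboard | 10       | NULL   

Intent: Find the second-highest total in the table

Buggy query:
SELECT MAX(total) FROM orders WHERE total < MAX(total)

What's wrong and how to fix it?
Bug: MAX(total) on the right of the comparison is an aggregate-in-WHERE error

Fix: Compute the overall MAX in a subquery, then take MAX of rows below it

Corrected query:
SELECT MAX(total) FROM orders WHERE total < (SELECT MAX(total) FROM orders)

Result:
MAX(total)
----------
594.72    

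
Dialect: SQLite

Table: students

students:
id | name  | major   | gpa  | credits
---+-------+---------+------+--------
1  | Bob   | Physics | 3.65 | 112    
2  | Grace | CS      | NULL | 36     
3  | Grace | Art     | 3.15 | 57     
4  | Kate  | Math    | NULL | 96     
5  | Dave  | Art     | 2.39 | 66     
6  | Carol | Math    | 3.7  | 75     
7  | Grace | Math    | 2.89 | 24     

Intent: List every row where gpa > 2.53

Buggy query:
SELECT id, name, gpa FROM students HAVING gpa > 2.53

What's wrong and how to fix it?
Bug: This is a non-aggregate query (no GROUP BY, no aggregates), so in SQLite the HAVING clause is invalid here; a row-level condition belongs in WHERE

Fix: Replace HAVING with WHERE since the condition applies to individual rows

Corrected query:
SELECT id, name, gpa FROM students WHERE gpa > 2.53

Result:
id | name  | gpa 
---+-------+-----
1  | Bob   | 3.65
3  | Grace | 3.15
6  | Carol | 3.7 
7  | Grace | 2.89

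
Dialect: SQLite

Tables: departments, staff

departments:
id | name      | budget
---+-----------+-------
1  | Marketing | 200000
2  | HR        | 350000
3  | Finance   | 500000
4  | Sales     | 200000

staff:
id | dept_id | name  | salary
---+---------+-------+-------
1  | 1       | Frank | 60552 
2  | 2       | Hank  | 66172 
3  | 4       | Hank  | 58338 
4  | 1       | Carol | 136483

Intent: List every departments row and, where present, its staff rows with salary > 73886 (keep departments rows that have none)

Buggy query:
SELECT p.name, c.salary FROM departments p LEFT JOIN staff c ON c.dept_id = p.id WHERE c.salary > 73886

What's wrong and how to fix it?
Bug: Filtering c.salary in WHERE discards the NULL rows produced by LEFT JOIN, turning it into an inner join

Fix: Move the right-table condition into the ON clause so unmatched parents are kept

Corrected query:
SELECT p.name, c.salary FROM departments p LEFT JOIN staff c ON c.dept_id = p.id AND c.salary > 73886

Result:
name      | salary
----------+-------
Marketing | 136483
HR        | NULL  
Finance   | NULL  
Sales     | NULL  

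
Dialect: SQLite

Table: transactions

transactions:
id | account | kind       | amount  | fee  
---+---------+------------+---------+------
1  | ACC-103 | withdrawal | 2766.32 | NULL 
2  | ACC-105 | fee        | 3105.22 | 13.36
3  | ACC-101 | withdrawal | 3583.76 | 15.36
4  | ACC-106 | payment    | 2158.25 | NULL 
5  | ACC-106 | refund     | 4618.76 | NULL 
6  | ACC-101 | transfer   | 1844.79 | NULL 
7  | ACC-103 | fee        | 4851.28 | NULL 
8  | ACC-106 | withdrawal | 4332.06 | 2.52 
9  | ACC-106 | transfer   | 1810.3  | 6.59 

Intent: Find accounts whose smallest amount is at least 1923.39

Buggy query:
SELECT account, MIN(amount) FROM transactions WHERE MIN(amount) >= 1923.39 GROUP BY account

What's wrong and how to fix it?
Bug: Aggregates like MIN are computed per group after WHERE runs

Fix: Use HAVING for the per-group MIN condition

Corrected query:
SELECT account, MIN(amount) FROM transactions GROUP BY account HAVING MIN(amount) >= 1923.39

Result:
account | MIN(amount)
--------+------------
ACC-103 | 2766.32    
ACC-105 | 3105.22    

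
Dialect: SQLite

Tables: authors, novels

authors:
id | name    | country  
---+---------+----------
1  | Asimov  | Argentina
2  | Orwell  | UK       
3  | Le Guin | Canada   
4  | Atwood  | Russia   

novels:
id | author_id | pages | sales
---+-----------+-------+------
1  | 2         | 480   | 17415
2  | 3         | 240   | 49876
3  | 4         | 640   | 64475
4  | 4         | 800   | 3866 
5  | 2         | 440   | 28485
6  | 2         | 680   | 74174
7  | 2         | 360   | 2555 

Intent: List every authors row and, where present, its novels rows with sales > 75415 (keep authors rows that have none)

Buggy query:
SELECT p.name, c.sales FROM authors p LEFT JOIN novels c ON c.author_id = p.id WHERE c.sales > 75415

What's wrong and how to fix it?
Bug: Filtering c.sales in WHERE discards the NULL rows produced by LEFT JOIN, turning it into an inner join

Fix: Move the right-table condition into the ON clause so unmatched parents are kept

Corrected query:
SELECT p.name, c.sales FROM authors p LEFT JOIN novels c ON c.author_id = p.id AND c.sales > 75415

Result:
name    | sales
--------+------
Asimov  | NULL 
Orwell  | NULL 
Le Guin | NULL 
Atwood  | NULL 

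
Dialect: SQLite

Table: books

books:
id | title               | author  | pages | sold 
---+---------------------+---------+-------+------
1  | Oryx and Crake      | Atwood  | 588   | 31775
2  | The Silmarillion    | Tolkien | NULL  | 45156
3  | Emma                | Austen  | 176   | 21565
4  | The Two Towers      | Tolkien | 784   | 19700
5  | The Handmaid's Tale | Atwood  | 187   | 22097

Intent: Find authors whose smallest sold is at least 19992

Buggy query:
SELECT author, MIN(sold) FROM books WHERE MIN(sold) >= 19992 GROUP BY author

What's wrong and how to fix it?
Bug: Aggregates like MIN are computed per group after WHERE runs

Fix: Use HAVING for the per-group MIN condition

Corrected query:
SELECT author, MIN(sold) FROM books GROUP BY author HAVING MIN(sold) >= 19992

Result:
author | MIN(sold)
-------+----------
Atwood | 22097    
Austen | 21565    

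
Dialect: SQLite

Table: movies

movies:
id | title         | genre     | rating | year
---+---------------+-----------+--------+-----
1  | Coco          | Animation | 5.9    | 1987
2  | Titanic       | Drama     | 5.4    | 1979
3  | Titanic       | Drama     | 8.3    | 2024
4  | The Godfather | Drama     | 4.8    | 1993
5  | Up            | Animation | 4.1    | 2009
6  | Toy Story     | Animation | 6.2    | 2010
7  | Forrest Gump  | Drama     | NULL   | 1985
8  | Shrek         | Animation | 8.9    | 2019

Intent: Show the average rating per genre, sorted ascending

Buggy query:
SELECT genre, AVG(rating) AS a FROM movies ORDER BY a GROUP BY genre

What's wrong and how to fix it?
Bug: ORDER BY appears before GROUP BY; SQL clause order requires GROUP BY first

Fix: Move ORDER BY to the end, after GROUP BY

Corrected query:
SELECT genre, AVG(rating) AS a FROM movies GROUP BY genre ORDER BY a

Result:
genre     | a       
----------+---------
Drama     | 6.166667
Animation | 6.275   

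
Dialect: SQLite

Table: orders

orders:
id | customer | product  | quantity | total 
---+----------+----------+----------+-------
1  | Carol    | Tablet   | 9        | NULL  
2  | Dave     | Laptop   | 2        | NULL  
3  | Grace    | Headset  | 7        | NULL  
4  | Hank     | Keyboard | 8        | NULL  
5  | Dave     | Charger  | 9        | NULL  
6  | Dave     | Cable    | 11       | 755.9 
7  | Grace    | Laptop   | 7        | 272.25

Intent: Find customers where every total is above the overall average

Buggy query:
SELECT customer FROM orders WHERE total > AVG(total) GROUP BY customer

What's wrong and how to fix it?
Bug: WHERE evaluates per row before aggregation, so AVG() is unavailable

Fix: Compute the overall average in a scalar subquery and compare each group's MIN against it in HAVING

Corrected query:
SELECT customer FROM orders GROUP BY customer HAVING MIN(total) > (SELECT AVG(total) FROM orders)

Result:
customer
--------
Dave    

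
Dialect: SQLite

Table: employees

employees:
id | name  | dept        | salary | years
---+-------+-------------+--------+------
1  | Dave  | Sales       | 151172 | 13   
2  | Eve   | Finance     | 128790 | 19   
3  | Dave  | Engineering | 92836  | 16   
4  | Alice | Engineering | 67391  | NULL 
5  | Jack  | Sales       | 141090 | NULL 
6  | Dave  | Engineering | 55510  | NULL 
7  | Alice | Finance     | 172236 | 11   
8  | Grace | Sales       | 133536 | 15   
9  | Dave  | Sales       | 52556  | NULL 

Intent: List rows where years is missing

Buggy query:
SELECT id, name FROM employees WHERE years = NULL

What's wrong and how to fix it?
Bug: '= NULL' is always unknown in SQL three-valued logic, so no rows match

Fix: Use IS NULL to test for NULL

Corrected query:
SELECT id, name FROM employees WHERE years IS NULL

Result:
id | name 
---+------
4  | Alice
5  | Jack 
6  | Dave 
9  | Dave 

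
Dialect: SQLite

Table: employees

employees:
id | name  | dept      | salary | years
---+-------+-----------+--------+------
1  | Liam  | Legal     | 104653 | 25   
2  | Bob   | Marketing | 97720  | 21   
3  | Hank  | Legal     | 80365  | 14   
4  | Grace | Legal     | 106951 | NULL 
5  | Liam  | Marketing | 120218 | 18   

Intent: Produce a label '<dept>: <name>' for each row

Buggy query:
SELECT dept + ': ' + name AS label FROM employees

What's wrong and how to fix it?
Bug: SQLite uses || for string concatenation; + coerces text to numbers (yielding 0)

Fix: Replace + with || to concatenate text

Corrected query:
SELECT dept || ': ' || name AS label FROM employees

Result:
label          
---------------
Legal: Liam    
Marketing: Bob 
Legal: Hank    
Legal: Grace   
Marketing: Liam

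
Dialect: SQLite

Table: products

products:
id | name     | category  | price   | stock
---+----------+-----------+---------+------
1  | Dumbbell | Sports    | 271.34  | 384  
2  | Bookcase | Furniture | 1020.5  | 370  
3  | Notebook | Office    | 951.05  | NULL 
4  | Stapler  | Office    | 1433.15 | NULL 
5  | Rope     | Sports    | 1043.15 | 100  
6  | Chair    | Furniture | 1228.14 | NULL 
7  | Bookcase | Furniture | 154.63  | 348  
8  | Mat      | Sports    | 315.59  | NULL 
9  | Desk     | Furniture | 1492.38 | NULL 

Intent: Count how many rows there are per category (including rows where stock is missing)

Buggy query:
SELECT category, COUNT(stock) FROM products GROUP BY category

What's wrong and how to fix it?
Bug: COUNT(column) counts non-NULL values only; rows with NULL stock aren't counted

Fix: Replace COUNT(stock) with COUNT(*)

Corrected query:
SELECT category, COUNT(*) FROM products GROUP BY category

Result:
category  | COUNT(*)
----------+---------
Furniture | 4       
Office    | 2       
Sports    | 3       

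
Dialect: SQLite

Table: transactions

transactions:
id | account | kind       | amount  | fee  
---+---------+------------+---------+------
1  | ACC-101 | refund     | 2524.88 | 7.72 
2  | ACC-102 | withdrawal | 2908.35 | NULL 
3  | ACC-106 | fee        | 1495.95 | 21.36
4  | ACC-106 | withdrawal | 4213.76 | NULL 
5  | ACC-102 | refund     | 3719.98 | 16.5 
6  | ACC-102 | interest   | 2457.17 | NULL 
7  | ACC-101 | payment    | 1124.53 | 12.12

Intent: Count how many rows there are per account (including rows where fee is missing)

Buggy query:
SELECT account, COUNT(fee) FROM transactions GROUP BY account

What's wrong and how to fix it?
Bug: COUNT(fee) skips NULLs, so groups with missing fee are undercounted

Fix: Use COUNT(*) to count all rows regardless of NULL

Corrected query:
SELECT account, COUNT(*) FROM transactions GROUP BY account

Result:
account | COUNT(*)
--------+---------
ACC-101 | 2       
ACC-102 | 3       
ACC-106 | 2       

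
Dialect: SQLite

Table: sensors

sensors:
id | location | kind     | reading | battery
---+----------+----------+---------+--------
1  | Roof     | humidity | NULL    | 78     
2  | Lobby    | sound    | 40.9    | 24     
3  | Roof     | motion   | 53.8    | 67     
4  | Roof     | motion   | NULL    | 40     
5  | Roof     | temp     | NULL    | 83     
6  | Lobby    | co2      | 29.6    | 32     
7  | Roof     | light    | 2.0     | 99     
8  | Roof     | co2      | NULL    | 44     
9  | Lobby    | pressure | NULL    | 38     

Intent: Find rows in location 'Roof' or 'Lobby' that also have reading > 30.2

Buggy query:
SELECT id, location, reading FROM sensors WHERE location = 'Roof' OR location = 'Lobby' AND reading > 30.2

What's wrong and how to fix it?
Bug: Without parentheses, AND is evaluated before OR, so the reading filter only applies to the 'Lobby' branch

Fix: Add parentheses around the OR so the AND applies to both alternatives

Corrected query:
SELECT id, location, reading FROM sensors WHERE (location = 'Roof' OR location = 'Lobby') AND reading > 30.2

Result:
id | location | reading
---+----------+--------
2  | Lobby    | 40.9   
3  | Roof     | 53.8   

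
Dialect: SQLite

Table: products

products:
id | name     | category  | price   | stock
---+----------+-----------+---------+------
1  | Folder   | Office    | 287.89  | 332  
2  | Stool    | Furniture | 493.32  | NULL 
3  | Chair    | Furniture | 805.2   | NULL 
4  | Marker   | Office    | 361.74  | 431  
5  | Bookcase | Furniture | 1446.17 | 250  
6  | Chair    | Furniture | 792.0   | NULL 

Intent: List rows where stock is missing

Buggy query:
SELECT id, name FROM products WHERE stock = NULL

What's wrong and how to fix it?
Bug: '= NULL' is always unknown in SQL three-valued logic, so no rows match

Fix: Replace '= NULL' with 'IS NULL'

Corrected query:
SELECT id, name FROM products WHERE stock IS NULL

Result:
id | name 
---+------
2  | Stool
3  | Chair
6  | Chair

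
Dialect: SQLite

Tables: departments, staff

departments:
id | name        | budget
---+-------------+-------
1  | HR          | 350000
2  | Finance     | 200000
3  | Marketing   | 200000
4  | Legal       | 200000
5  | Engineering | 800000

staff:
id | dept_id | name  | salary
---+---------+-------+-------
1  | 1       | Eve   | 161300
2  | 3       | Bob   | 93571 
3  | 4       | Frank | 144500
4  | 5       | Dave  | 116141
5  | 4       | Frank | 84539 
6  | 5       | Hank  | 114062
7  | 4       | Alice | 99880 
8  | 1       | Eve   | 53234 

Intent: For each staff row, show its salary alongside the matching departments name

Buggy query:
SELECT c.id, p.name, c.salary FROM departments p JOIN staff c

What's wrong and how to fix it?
Bug: JOIN with no ON clause produces a cartesian product; every staff row pairs with every departments row

Fix: Add ON c.dept_id = p.id to the JOIN

Corrected query:
SELECT c.id, p.name, c.salary FROM departments p JOIN staff c ON c.dept_id = p.id

Result:
id | name        | salary
---+-------------+-------
1  | HR          | 161300
2  | Marketing   | 93571 
3  | Legal       | 144500
4  | Engineering | 116141
5  | Legal       | 84539 
6  | Engineering | 114062
7  | Legal       | 99880 
8  | HR          | 53234 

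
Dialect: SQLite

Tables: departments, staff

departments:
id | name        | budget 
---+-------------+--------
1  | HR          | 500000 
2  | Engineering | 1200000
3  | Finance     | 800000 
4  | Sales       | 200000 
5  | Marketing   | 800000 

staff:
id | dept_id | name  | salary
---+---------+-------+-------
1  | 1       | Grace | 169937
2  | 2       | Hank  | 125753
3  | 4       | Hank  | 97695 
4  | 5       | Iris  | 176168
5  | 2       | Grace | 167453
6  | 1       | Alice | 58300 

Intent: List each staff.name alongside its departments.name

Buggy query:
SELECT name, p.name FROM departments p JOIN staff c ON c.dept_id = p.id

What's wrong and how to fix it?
Bug: Both tables have a 'name' column; the unqualified reference is ambiguous

Fix: Qualify the column with its table alias (c.name)

Corrected query:
SELECT c.name, p.name FROM departments p JOIN staff c ON c.dept_id = p.id

Result:
name  | name       
------+------------
Grace | HR         
Hank  | Engineering
Hank  | Sales      
Iris  | Marketing  
Grace | Engineering
Alice | HR         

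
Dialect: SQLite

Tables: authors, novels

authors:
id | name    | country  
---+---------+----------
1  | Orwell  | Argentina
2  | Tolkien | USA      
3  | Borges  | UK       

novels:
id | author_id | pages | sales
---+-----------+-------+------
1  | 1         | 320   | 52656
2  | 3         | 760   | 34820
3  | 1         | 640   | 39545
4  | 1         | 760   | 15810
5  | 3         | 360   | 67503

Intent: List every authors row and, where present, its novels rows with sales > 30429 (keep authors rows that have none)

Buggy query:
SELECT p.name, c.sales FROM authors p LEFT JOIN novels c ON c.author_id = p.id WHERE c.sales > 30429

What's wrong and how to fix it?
Bug: A WHERE condition on the right-hand table after LEFT JOIN drops unmatched parents

Fix: Put 'c.sales > 30429' in the JOIN's ON clause instead of WHERE

Corrected query:
SELECT p.name, c.sales FROM authors p LEFT JOIN novels c ON c.author_id = p.id AND c.sales > 30429

Result:
name    | sales
--------+------
Orwell  | 39545
Orwell  | 52656
Tolkien | NULL 
Borges  | 34820
Borges  | 67503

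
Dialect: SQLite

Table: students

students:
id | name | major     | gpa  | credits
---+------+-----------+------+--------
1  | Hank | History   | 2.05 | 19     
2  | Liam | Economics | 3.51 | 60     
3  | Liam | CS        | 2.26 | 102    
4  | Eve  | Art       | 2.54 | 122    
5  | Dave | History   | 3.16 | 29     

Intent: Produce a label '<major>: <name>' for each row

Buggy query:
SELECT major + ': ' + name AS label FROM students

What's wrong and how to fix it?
Bug: '+' is numeric addition; on text columns SQLite converts them to 0 instead of concatenating

Fix: Replace + with || to concatenate text

Corrected query:
SELECT major || ': ' || name AS label FROM students

Result:
label          
---------------
History: Hank  
Economics: Liam
CS: Liam       
Art: Eve       
History: Dave  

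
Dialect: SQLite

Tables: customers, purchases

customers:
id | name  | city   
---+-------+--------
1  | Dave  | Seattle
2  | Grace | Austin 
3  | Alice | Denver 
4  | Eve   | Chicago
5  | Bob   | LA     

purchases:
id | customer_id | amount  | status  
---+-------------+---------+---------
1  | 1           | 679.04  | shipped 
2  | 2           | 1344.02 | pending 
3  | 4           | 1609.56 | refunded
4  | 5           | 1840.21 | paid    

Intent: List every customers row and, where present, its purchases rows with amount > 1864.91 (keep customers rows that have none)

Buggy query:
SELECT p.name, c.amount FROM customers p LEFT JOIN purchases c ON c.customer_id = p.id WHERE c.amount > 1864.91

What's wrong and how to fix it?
Bug: Filtering c.amount in WHERE discards the NULL rows produced by LEFT JOIN, turning it into an inner join

Fix: Move the right-table condition into the ON clause so unmatched parents are kept

Corrected query:
SELECT p.name, c.amount FROM customers p LEFT JOIN purchases c ON c.customer_id = p.id AND c.amount > 1864.91

Result:
name  | amount
------+-------
Dave  | NULL  
Grace | NULL  
Alice | NULL  
Eve   | NULL  
Bob   | NULL  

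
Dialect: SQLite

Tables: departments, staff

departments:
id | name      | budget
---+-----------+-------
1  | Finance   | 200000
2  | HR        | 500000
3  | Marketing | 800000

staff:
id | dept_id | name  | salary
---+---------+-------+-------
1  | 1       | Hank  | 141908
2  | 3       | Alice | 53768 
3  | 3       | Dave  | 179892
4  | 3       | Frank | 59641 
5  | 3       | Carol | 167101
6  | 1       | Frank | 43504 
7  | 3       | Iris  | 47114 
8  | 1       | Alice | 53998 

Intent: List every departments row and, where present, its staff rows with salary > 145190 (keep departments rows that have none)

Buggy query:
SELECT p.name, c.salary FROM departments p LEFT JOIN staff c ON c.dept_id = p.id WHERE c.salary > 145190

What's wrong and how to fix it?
Bug: A WHERE condition on the right-hand table after LEFT JOIN drops unmatched parents

Fix: Put 'c.salary > 145190' in the JOIN's ON clause instead of WHERE

Corrected query:
SELECT p.name, c.salary FROM departments p LEFT JOIN staff c ON c.dept_id = p.id AND c.salary > 145190

Result:
name      | salary
----------+-------
Finance   | NULL  
HR        | NULL  
Marketing | 167101
Marketing | 179892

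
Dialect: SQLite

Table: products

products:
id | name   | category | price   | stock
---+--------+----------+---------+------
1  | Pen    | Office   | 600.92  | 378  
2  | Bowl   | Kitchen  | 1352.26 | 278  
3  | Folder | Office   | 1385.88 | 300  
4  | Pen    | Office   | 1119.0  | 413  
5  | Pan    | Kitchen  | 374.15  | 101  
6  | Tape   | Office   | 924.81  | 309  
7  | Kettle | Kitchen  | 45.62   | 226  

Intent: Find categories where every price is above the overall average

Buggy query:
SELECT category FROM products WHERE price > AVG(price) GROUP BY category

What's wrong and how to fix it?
Bug: AVG() is an aggregate; it can't sit directly in WHERE

Fix: Use a subquery for AVG and a HAVING MIN(...) filter so the condition holds for every row in the group

Corrected query:
SELECT category FROM products GROUP BY category HAVING MIN(price) > (SELECT AVG(price) FROM products)

Result:
(no rows)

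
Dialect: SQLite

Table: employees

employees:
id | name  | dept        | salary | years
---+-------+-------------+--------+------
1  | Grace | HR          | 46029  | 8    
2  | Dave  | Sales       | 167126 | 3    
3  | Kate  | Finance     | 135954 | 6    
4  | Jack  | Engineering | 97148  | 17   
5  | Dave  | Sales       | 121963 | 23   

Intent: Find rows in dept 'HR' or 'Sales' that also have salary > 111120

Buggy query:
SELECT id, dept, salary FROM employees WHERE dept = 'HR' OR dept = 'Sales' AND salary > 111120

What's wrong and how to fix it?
Bug: AND binds tighter than OR, so this parses as dept = 'HR' OR (dept = 'Sales' AND salary > 111120)

Fix: Add parentheses around the OR so the AND applies to both alternatives

Corrected query:
SELECT id, dept, salary FROM employees WHERE (dept = 'HR' OR dept = 'Sales') AND salary > 111120

Result:
id | dept  | salary
---+-------+-------
2  | Sales | 167126
5  | Sales | 121963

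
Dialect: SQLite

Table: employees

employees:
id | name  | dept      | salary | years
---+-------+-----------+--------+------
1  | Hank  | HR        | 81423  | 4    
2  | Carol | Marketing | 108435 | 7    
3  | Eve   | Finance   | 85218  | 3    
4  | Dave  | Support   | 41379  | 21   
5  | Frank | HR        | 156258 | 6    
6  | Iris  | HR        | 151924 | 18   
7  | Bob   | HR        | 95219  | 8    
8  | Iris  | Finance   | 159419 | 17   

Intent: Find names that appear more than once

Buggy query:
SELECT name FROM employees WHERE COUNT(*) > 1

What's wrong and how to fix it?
Bug: WHERE can't reference COUNT(*); aggregates are computed after WHERE

Fix: GROUP BY name, then filter groups with HAVING COUNT(*) > 1

Corrected query:
SELECT name FROM employees GROUP BY name HAVING COUNT(*) > 1

Result:
name
----
Iris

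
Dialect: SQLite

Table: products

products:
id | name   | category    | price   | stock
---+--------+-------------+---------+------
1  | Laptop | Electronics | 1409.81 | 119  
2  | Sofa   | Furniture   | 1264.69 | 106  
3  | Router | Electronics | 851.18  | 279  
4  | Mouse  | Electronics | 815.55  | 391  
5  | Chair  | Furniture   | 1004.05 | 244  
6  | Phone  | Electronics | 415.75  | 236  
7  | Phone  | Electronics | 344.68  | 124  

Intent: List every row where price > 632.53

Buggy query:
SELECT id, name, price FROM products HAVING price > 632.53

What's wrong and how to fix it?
Bug: This is a non-aggregate query (no GROUP BY, no aggregates), so in SQLite the HAVING clause is invalid here; a row-level condition belongs in WHERE

Fix: Replace HAVING with WHERE since the condition applies to individual rows

Corrected query:
SELECT id, name, price FROM products WHERE price > 632.53

Result:
id | name   | price  
---+--------+--------
1  | Laptop | 1409.81
2  | Sofa   | 1264.69
3  | Router | 851.18 
4  | Mouse  | 815.55 
5  | Chair  | 1004.05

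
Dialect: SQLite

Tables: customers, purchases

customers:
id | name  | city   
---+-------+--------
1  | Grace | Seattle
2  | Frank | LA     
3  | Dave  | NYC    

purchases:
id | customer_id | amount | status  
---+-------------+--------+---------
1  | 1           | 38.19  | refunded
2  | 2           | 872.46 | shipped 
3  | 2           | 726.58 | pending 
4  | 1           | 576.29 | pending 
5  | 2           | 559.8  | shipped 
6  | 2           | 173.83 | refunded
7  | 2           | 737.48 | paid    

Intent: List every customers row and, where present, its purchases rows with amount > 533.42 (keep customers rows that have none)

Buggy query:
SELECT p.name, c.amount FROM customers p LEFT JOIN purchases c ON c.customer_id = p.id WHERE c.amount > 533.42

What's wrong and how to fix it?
Bug: A WHERE condition on the right-hand table after LEFT JOIN drops unmatched parents

Fix: Put 'c.amount > 533.42' in the JOIN's ON clause instead of WHERE

Corrected query:
SELECT p.name, c.amount FROM customers p LEFT JOIN purchases c ON c.customer_id = p.id AND c.amount > 533.42

Result:
name  | amount
------+-------
Grace | 576.29
Frank | 559.8 
Frank | 726.58
Frank | 737.48
Frank | 872.46
Dave  | NULL  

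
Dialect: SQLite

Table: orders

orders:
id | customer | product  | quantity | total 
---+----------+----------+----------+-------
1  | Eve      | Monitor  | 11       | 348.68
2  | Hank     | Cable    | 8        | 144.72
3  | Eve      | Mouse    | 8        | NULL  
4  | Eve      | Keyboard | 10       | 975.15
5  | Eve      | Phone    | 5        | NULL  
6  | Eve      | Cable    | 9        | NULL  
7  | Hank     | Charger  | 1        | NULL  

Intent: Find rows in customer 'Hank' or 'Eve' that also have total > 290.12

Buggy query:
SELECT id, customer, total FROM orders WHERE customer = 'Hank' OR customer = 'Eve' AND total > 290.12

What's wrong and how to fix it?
Bug: Without parentheses, AND is evaluated before OR, so the total filter only applies to the 'Eve' branch

Fix: Group the OR with parentheses (or use IN), then AND the threshold

Corrected query:
SELECT id, customer, total FROM orders WHERE (customer = 'Hank' OR customer = 'Eve') AND total > 290.12

Result:
id | customer | total 
---+----------+-------
1  | Eve      | 348.68
4  | Eve      | 975.15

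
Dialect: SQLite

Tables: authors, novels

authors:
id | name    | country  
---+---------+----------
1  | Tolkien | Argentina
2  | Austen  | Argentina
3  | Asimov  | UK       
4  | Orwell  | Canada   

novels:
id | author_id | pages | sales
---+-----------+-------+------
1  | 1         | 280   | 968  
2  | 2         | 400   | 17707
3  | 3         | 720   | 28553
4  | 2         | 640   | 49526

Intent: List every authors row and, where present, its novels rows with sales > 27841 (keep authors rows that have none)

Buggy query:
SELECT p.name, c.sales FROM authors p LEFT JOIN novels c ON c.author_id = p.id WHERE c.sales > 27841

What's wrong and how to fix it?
Bug: Filtering c.sales in WHERE discards the NULL rows produced by LEFT JOIN, turning it into an inner join

Fix: Move the right-table condition into the ON clause so unmatched parents are kept

Corrected query:
SELECT p.name, c.sales FROM authors p LEFT JOIN novels c ON c.author_id = p.id AND c.sales > 27841

Result:
name    | sales
--------+------
Tolkien | NULL 
Austen  | 49526
Asimov  | 28553
Orwell  | NULL 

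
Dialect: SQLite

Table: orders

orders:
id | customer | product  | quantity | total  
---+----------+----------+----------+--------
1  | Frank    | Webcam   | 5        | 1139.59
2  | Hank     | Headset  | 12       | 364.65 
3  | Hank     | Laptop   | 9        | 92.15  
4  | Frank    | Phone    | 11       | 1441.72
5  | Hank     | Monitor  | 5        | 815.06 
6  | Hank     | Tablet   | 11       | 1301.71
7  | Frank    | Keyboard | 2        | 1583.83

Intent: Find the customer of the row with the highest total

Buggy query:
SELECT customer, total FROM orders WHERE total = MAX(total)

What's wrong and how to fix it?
Bug: WHERE is evaluated per row; an aggregate over the whole table isn't defined there

Fix: Wrap MAX in a scalar subquery so WHERE compares against a single value

Corrected query:
SELECT customer, total FROM orders WHERE total = (SELECT MAX(total) FROM orders)

Result:
customer | total  
---------+--------
Frank    | 1583.83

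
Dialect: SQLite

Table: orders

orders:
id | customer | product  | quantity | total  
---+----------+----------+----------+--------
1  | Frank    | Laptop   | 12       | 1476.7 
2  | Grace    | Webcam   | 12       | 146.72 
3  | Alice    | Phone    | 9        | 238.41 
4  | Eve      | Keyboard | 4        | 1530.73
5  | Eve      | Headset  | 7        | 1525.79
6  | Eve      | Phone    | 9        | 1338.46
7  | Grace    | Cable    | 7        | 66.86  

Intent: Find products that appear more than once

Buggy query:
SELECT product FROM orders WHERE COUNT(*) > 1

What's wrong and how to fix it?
Bug: COUNT(*) is an aggregate and cannot be used in WHERE

Fix: Group first, then use HAVING for the count condition

Corrected query:
SELECT product FROM orders GROUP BY product HAVING COUNT(*) > 1

Result:
product
-------
Phone  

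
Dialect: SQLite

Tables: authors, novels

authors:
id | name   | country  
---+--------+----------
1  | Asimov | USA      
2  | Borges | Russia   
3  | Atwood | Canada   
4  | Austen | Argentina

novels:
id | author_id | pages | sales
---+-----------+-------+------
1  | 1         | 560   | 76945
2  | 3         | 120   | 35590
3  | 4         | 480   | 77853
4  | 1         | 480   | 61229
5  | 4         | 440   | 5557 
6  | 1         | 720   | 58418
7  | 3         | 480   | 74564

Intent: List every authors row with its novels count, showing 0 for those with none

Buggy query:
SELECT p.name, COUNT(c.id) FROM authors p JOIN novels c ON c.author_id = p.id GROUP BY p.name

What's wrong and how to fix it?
Bug: An inner join excludes parents with zero children

Fix: Switch to LEFT JOIN to retain unmatched parent rows

Corrected query:
SELECT p.name, COUNT(c.id) FROM authors p LEFT JOIN novels c ON c.author_id = p.id GROUP BY p.name

Result:
name   | COUNT(c.id)
-------+------------
Asimov | 3          
Atwood | 2          
Austen | 2          
Borges | 0          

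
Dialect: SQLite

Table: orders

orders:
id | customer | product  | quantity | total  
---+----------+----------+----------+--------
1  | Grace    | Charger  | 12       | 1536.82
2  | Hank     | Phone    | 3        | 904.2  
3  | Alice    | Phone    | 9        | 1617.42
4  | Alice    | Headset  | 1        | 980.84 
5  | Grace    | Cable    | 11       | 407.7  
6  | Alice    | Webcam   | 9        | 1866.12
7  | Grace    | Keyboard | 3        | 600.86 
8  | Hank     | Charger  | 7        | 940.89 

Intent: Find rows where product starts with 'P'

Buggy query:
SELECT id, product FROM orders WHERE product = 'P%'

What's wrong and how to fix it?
Bug: '=' compares the literal string including the % character; pattern matching needs LIKE

Fix: Replace '=' with LIKE so 'P%' is treated as a pattern

Corrected query:
SELECT id, product FROM orders WHERE product LIKE 'P%'

Result:
id | product
---+--------
2  | Phone  
3  | Phone  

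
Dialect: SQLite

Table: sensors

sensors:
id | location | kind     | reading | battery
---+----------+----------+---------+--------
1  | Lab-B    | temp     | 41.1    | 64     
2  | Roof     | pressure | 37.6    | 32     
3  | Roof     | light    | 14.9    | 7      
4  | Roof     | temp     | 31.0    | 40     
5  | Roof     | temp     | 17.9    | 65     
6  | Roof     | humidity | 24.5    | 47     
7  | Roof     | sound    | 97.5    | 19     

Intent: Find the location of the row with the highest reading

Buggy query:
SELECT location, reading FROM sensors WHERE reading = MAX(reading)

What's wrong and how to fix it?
Bug: MAX(reading) is an aggregate and cannot be used directly in WHERE

Fix: Use a subquery: WHERE reading = (SELECT MAX(reading) FROM sensors)

Corrected query:
SELECT location, reading FROM sensors WHERE reading = (SELECT MAX(reading) FROM sensors)

Result:
location | reading
---------+--------
Roof     | 97.5   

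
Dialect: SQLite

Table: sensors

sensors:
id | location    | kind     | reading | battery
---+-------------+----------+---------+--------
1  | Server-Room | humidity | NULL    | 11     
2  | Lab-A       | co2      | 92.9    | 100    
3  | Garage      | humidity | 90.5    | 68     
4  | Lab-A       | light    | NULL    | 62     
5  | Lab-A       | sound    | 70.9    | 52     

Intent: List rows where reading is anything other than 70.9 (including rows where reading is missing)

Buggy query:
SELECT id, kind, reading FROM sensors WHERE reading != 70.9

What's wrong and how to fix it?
Bug: 'reading != 70.9' is unknown when reading is NULL, so NULL rows are silently excluded

Fix: Add an explicit OR reading IS NULL to include the missing-value rows

Corrected query:
SELECT id, kind, reading FROM sensors WHERE reading != 70.9 OR reading IS NULL

Result:
id | kind     | reading
---+----------+--------
1  | humidity | NULL   
2  | co2      | 92.9   
3  | humidity | 90.5   
4  | light    | NULL   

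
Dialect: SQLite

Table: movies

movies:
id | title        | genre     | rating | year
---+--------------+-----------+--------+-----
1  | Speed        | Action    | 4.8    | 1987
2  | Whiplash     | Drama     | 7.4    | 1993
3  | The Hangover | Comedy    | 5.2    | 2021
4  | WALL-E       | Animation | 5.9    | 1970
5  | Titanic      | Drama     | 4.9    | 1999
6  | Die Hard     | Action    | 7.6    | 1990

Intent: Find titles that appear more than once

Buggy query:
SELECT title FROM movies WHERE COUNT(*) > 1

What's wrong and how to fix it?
Bug: COUNT(*) is an aggregate and cannot be used in WHERE

Fix: GROUP BY title, then filter groups with HAVING COUNT(*) > 1

Corrected query:
SELECT title FROM movies GROUP BY title HAVING COUNT(*) > 1

Result:
(no rows)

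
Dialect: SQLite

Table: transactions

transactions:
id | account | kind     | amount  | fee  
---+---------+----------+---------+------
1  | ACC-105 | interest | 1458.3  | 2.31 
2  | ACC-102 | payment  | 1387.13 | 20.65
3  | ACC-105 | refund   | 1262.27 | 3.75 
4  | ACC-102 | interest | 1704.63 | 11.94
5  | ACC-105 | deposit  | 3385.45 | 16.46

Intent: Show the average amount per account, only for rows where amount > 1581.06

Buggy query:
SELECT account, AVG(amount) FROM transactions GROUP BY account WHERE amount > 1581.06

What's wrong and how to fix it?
Bug: WHERE cannot follow GROUP BY

Fix: Place WHERE between FROM and GROUP BY

Corrected query:
SELECT account, AVG(amount) FROM transactions WHERE amount > 1581.06 GROUP BY account

Result:
account | AVG(amount)
--------+------------
ACC-102 | 1704.63    
ACC-105 | 3385.45    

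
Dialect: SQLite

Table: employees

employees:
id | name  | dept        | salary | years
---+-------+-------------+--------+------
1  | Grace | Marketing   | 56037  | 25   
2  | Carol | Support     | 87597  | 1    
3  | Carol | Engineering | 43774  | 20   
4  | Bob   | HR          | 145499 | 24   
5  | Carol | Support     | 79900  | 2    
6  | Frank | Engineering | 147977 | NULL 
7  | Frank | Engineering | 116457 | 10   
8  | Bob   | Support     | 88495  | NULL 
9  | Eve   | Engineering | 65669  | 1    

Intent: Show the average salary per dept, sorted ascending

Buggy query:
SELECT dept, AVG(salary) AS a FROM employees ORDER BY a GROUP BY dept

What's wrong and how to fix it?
Bug: ORDER BY appears before GROUP BY; SQL clause order requires GROUP BY first

Fix: Move ORDER BY to the end, after GROUP BY

Corrected query:
SELECT dept, AVG(salary) AS a FROM employees GROUP BY dept ORDER BY a

Result:
dept        | a           
------------+-------------
Marketing   | 56037       
Support     | 85330.666667
Engineering | 93469.25    
HR          | 145499      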